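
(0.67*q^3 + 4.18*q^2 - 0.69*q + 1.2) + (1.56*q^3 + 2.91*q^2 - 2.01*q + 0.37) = 2.23*q^3 + 7.09*q^2 - 2.7*q + 1.57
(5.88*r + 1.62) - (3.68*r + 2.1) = 2.2*r - 0.48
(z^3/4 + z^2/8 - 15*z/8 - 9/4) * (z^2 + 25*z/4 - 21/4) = z^5/4 + 27*z^4/16 - 77*z^3/32 - 117*z^2/8 - 135*z/32 + 189/16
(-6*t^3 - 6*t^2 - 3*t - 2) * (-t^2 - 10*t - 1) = 6*t^5 + 66*t^4 + 69*t^3 + 38*t^2 + 23*t + 2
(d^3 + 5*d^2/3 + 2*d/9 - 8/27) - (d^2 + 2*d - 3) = d^3 + 2*d^2/3 - 16*d/9 + 73/27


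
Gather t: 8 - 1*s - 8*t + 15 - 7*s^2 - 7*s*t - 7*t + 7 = -7*s^2 - s + t*(-7*s - 15) + 30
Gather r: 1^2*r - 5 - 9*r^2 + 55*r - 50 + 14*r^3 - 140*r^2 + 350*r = 14*r^3 - 149*r^2 + 406*r - 55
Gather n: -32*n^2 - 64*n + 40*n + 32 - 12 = -32*n^2 - 24*n + 20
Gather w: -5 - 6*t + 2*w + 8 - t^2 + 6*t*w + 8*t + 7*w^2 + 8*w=-t^2 + 2*t + 7*w^2 + w*(6*t + 10) + 3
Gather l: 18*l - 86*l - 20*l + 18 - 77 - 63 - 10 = -88*l - 132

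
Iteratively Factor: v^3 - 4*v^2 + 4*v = (v)*(v^2 - 4*v + 4) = v*(v - 2)*(v - 2)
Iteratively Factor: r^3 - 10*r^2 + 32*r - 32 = (r - 4)*(r^2 - 6*r + 8) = (r - 4)^2*(r - 2)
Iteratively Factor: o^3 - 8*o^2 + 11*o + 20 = (o - 5)*(o^2 - 3*o - 4) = (o - 5)*(o + 1)*(o - 4)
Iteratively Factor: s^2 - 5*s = (s)*(s - 5)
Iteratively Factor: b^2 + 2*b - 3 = (b + 3)*(b - 1)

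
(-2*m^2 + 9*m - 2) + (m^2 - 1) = -m^2 + 9*m - 3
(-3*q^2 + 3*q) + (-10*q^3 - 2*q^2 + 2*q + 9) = -10*q^3 - 5*q^2 + 5*q + 9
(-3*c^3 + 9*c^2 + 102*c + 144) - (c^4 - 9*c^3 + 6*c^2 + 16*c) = -c^4 + 6*c^3 + 3*c^2 + 86*c + 144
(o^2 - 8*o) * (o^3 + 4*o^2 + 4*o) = o^5 - 4*o^4 - 28*o^3 - 32*o^2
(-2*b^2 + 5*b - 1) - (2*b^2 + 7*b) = -4*b^2 - 2*b - 1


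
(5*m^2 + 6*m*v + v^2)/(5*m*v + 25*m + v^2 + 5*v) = (m + v)/(v + 5)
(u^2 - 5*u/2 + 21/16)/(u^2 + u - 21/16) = (4*u - 7)/(4*u + 7)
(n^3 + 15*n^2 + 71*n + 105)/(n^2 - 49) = (n^2 + 8*n + 15)/(n - 7)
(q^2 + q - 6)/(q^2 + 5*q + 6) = (q - 2)/(q + 2)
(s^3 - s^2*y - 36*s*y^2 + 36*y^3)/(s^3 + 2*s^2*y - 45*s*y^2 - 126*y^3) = (-s^2 + 7*s*y - 6*y^2)/(-s^2 + 4*s*y + 21*y^2)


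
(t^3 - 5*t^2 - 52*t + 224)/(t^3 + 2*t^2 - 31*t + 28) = (t - 8)/(t - 1)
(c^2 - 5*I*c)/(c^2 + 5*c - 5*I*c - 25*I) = c/(c + 5)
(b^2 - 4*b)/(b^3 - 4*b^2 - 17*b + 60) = b*(b - 4)/(b^3 - 4*b^2 - 17*b + 60)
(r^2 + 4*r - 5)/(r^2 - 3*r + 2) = (r + 5)/(r - 2)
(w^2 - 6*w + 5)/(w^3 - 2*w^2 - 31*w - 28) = (-w^2 + 6*w - 5)/(-w^3 + 2*w^2 + 31*w + 28)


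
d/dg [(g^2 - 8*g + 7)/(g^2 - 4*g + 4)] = 2*(2*g + 1)/(g^3 - 6*g^2 + 12*g - 8)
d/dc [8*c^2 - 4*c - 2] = 16*c - 4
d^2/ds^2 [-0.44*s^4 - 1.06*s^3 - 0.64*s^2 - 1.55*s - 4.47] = -5.28*s^2 - 6.36*s - 1.28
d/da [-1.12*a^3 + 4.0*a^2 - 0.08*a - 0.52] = -3.36*a^2 + 8.0*a - 0.08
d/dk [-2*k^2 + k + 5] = 1 - 4*k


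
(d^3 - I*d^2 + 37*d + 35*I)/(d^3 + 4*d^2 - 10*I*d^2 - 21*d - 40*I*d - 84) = (d^2 + 6*I*d - 5)/(d^2 + d*(4 - 3*I) - 12*I)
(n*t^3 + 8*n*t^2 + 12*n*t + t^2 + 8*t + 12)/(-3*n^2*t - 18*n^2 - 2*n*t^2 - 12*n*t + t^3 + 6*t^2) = (n*t^2 + 2*n*t + t + 2)/(-3*n^2 - 2*n*t + t^2)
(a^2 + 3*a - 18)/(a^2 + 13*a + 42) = (a - 3)/(a + 7)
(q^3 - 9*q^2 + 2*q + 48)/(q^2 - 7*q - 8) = (q^2 - q - 6)/(q + 1)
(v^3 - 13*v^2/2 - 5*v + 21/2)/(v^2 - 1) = (2*v^2 - 11*v - 21)/(2*(v + 1))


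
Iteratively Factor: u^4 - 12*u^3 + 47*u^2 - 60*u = (u - 4)*(u^3 - 8*u^2 + 15*u) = u*(u - 4)*(u^2 - 8*u + 15) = u*(u - 5)*(u - 4)*(u - 3)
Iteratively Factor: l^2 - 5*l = (l)*(l - 5)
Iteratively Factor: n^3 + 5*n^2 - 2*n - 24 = (n - 2)*(n^2 + 7*n + 12) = (n - 2)*(n + 4)*(n + 3)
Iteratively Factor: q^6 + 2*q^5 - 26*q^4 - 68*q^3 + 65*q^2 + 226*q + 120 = (q + 1)*(q^5 + q^4 - 27*q^3 - 41*q^2 + 106*q + 120) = (q - 5)*(q + 1)*(q^4 + 6*q^3 + 3*q^2 - 26*q - 24) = (q - 5)*(q + 1)*(q + 4)*(q^3 + 2*q^2 - 5*q - 6) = (q - 5)*(q + 1)^2*(q + 4)*(q^2 + q - 6) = (q - 5)*(q - 2)*(q + 1)^2*(q + 4)*(q + 3)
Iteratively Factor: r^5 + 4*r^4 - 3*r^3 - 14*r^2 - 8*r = (r - 2)*(r^4 + 6*r^3 + 9*r^2 + 4*r) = (r - 2)*(r + 4)*(r^3 + 2*r^2 + r) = (r - 2)*(r + 1)*(r + 4)*(r^2 + r) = r*(r - 2)*(r + 1)*(r + 4)*(r + 1)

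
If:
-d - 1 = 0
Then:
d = -1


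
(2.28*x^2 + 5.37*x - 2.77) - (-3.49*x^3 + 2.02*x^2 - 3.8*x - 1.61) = 3.49*x^3 + 0.26*x^2 + 9.17*x - 1.16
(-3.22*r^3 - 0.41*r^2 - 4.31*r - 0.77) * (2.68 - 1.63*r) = 5.2486*r^4 - 7.9613*r^3 + 5.9265*r^2 - 10.2957*r - 2.0636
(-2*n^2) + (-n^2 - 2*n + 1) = -3*n^2 - 2*n + 1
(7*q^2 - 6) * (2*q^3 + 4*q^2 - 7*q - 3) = 14*q^5 + 28*q^4 - 61*q^3 - 45*q^2 + 42*q + 18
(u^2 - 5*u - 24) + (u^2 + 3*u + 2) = 2*u^2 - 2*u - 22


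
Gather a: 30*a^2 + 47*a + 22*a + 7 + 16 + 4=30*a^2 + 69*a + 27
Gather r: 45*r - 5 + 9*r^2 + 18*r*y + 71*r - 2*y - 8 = 9*r^2 + r*(18*y + 116) - 2*y - 13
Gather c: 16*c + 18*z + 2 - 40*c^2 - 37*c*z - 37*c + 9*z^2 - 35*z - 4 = -40*c^2 + c*(-37*z - 21) + 9*z^2 - 17*z - 2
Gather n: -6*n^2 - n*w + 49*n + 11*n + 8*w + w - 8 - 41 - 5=-6*n^2 + n*(60 - w) + 9*w - 54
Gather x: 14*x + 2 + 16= 14*x + 18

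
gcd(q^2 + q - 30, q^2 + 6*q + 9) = 1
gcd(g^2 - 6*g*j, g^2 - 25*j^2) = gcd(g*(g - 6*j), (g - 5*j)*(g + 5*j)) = 1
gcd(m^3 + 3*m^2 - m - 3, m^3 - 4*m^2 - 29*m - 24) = m^2 + 4*m + 3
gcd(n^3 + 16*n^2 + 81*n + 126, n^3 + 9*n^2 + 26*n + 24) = n + 3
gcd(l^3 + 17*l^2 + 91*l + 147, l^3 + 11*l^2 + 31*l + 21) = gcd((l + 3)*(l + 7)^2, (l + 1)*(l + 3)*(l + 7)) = l^2 + 10*l + 21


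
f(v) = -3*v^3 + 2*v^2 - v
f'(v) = -9*v^2 + 4*v - 1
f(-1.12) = 7.84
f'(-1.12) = -16.77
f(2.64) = -43.90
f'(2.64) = -53.17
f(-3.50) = 156.62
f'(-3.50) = -125.25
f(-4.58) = 334.75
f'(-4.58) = -208.11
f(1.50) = -7.12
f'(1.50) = -15.25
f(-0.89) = 4.59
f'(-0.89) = -11.69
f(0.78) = -0.99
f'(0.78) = -3.36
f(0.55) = -0.44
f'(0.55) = -1.52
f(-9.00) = 2358.00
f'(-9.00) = -766.00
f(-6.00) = 726.00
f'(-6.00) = -349.00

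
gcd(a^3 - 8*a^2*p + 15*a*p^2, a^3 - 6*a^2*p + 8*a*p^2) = a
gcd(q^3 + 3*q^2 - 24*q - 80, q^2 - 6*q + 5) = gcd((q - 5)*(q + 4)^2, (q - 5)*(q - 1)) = q - 5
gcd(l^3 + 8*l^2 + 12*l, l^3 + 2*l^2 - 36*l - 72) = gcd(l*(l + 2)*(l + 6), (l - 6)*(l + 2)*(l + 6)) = l^2 + 8*l + 12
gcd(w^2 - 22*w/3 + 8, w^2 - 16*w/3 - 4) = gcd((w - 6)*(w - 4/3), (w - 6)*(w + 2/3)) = w - 6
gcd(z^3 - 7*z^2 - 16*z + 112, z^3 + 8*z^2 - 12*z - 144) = z - 4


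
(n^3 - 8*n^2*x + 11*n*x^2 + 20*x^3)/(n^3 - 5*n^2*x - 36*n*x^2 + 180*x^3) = (-n^2 + 3*n*x + 4*x^2)/(-n^2 + 36*x^2)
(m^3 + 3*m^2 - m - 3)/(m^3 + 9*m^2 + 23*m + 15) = (m - 1)/(m + 5)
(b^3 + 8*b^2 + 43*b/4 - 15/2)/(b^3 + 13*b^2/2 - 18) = (4*b^2 + 8*b - 5)/(2*(2*b^2 + b - 6))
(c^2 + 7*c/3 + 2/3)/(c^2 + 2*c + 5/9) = 3*(c + 2)/(3*c + 5)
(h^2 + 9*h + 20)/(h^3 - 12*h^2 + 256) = (h + 5)/(h^2 - 16*h + 64)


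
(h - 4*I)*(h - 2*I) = h^2 - 6*I*h - 8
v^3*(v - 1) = v^4 - v^3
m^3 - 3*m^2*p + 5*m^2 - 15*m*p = m*(m + 5)*(m - 3*p)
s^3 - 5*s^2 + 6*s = s*(s - 3)*(s - 2)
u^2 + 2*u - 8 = (u - 2)*(u + 4)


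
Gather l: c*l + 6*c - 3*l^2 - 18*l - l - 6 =6*c - 3*l^2 + l*(c - 19) - 6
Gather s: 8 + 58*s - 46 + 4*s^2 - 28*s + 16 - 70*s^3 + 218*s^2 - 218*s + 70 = -70*s^3 + 222*s^2 - 188*s + 48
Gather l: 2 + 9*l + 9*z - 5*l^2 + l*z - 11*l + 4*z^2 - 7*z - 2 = -5*l^2 + l*(z - 2) + 4*z^2 + 2*z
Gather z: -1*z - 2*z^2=-2*z^2 - z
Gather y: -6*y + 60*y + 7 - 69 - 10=54*y - 72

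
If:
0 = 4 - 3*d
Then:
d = 4/3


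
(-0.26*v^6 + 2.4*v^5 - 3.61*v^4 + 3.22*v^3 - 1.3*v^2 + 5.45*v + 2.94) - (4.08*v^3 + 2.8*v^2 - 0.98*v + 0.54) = -0.26*v^6 + 2.4*v^5 - 3.61*v^4 - 0.86*v^3 - 4.1*v^2 + 6.43*v + 2.4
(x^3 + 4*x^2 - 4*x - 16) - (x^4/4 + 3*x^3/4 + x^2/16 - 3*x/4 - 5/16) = -x^4/4 + x^3/4 + 63*x^2/16 - 13*x/4 - 251/16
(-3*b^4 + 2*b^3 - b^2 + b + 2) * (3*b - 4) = -9*b^5 + 18*b^4 - 11*b^3 + 7*b^2 + 2*b - 8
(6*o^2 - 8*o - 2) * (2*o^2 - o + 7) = 12*o^4 - 22*o^3 + 46*o^2 - 54*o - 14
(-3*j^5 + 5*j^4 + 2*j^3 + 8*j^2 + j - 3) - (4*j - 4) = -3*j^5 + 5*j^4 + 2*j^3 + 8*j^2 - 3*j + 1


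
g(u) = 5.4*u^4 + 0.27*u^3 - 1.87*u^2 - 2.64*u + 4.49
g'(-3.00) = -567.33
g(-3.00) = 425.69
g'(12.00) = 37393.92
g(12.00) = 112144.49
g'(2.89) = 514.69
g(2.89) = 364.45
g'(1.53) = 70.90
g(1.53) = 26.63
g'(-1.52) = -70.94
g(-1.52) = 32.06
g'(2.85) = 493.30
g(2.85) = 344.29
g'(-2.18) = -214.42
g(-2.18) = 120.52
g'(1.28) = 39.20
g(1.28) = 13.11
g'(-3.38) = -814.82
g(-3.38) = 686.42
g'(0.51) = -1.47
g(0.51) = 3.06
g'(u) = 21.6*u^3 + 0.81*u^2 - 3.74*u - 2.64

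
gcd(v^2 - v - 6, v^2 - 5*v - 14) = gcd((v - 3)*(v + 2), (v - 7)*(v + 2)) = v + 2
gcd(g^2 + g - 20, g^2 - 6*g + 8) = g - 4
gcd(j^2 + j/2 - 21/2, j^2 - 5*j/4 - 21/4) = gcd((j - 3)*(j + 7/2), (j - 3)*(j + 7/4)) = j - 3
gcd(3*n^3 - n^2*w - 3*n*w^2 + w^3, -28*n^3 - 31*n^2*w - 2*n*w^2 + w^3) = n + w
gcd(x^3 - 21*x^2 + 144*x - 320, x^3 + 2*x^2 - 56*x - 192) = x - 8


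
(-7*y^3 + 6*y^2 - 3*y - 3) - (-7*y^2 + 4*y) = -7*y^3 + 13*y^2 - 7*y - 3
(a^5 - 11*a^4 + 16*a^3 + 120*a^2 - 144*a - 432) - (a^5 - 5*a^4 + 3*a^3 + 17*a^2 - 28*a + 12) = -6*a^4 + 13*a^3 + 103*a^2 - 116*a - 444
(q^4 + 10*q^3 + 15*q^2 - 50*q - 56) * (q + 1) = q^5 + 11*q^4 + 25*q^3 - 35*q^2 - 106*q - 56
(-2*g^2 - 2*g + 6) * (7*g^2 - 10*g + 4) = -14*g^4 + 6*g^3 + 54*g^2 - 68*g + 24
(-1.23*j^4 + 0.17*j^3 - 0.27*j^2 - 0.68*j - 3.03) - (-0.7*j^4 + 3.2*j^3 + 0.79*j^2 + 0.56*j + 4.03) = -0.53*j^4 - 3.03*j^3 - 1.06*j^2 - 1.24*j - 7.06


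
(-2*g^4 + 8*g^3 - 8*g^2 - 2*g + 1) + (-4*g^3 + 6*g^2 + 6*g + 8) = -2*g^4 + 4*g^3 - 2*g^2 + 4*g + 9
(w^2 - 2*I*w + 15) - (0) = w^2 - 2*I*w + 15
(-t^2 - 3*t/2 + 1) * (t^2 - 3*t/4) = -t^4 - 3*t^3/4 + 17*t^2/8 - 3*t/4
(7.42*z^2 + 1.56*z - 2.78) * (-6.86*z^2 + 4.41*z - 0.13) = -50.9012*z^4 + 22.0206*z^3 + 24.9858*z^2 - 12.4626*z + 0.3614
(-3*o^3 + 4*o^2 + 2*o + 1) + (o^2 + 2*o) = -3*o^3 + 5*o^2 + 4*o + 1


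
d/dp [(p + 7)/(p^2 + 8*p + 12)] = (p^2 + 8*p - 2*(p + 4)*(p + 7) + 12)/(p^2 + 8*p + 12)^2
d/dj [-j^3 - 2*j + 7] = -3*j^2 - 2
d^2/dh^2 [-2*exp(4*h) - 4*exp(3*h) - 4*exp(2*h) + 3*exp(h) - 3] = (-32*exp(3*h) - 36*exp(2*h) - 16*exp(h) + 3)*exp(h)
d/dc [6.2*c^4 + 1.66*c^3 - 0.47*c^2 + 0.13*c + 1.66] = 24.8*c^3 + 4.98*c^2 - 0.94*c + 0.13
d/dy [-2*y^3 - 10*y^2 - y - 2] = -6*y^2 - 20*y - 1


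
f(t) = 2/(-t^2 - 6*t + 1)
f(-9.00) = -0.08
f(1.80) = -0.15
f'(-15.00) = 0.00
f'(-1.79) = 0.07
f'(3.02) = 0.03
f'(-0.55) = 0.61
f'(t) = 2*(2*t + 6)/(-t^2 - 6*t + 1)^2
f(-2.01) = 0.22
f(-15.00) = -0.01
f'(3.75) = 0.02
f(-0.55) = 0.50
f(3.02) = -0.08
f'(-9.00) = -0.04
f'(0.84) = 0.68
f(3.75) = -0.06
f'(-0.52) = 0.67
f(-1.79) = 0.23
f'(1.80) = 0.11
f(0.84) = -0.42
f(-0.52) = 0.52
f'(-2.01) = 0.05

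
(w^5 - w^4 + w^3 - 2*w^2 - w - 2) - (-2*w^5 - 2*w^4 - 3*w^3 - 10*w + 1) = 3*w^5 + w^4 + 4*w^3 - 2*w^2 + 9*w - 3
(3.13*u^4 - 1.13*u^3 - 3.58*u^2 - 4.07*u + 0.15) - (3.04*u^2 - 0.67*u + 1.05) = 3.13*u^4 - 1.13*u^3 - 6.62*u^2 - 3.4*u - 0.9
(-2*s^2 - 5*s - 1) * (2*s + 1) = -4*s^3 - 12*s^2 - 7*s - 1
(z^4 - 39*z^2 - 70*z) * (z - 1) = z^5 - z^4 - 39*z^3 - 31*z^2 + 70*z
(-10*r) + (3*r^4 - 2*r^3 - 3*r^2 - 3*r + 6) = 3*r^4 - 2*r^3 - 3*r^2 - 13*r + 6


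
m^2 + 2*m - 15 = (m - 3)*(m + 5)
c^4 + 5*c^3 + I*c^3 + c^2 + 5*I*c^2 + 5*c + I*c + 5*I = (c + 5)*(c - I)*(c + I)^2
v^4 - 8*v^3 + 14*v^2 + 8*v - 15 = (v - 5)*(v - 3)*(v - 1)*(v + 1)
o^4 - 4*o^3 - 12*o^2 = o^2*(o - 6)*(o + 2)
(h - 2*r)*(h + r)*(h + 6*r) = h^3 + 5*h^2*r - 8*h*r^2 - 12*r^3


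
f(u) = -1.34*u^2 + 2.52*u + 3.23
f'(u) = 2.52 - 2.68*u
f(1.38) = 4.16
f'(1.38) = -1.18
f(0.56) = 4.22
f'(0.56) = 1.02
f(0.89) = 4.41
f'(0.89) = 0.13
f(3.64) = -5.35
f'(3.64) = -7.24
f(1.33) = 4.21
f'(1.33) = -1.04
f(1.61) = 3.81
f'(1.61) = -1.79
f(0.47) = 4.12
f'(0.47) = 1.26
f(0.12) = 3.51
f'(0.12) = 2.20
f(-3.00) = -16.39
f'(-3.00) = 10.56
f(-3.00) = -16.39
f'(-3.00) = 10.56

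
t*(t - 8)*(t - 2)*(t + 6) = t^4 - 4*t^3 - 44*t^2 + 96*t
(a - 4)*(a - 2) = a^2 - 6*a + 8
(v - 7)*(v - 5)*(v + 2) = v^3 - 10*v^2 + 11*v + 70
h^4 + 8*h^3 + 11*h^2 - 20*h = h*(h - 1)*(h + 4)*(h + 5)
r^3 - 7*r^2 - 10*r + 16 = (r - 8)*(r - 1)*(r + 2)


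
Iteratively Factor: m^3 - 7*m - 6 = (m + 1)*(m^2 - m - 6) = (m + 1)*(m + 2)*(m - 3)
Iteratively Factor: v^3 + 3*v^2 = (v)*(v^2 + 3*v) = v^2*(v + 3)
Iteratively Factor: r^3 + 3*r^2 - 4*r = (r - 1)*(r^2 + 4*r) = (r - 1)*(r + 4)*(r)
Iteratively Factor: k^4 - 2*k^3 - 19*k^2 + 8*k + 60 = (k + 3)*(k^3 - 5*k^2 - 4*k + 20) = (k - 5)*(k + 3)*(k^2 - 4) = (k - 5)*(k + 2)*(k + 3)*(k - 2)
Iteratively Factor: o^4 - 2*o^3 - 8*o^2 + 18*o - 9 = (o - 1)*(o^3 - o^2 - 9*o + 9) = (o - 1)^2*(o^2 - 9) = (o - 3)*(o - 1)^2*(o + 3)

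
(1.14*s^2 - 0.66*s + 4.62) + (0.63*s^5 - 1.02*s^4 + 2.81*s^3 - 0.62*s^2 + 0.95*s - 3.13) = 0.63*s^5 - 1.02*s^4 + 2.81*s^3 + 0.52*s^2 + 0.29*s + 1.49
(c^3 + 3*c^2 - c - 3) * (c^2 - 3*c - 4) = c^5 - 14*c^3 - 12*c^2 + 13*c + 12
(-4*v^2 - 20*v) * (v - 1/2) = -4*v^3 - 18*v^2 + 10*v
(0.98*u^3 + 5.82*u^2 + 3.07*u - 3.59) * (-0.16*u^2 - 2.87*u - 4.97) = -0.1568*u^5 - 3.7438*u^4 - 22.0652*u^3 - 37.1619*u^2 - 4.9546*u + 17.8423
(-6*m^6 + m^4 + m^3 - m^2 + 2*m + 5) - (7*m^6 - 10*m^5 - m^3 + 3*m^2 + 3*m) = -13*m^6 + 10*m^5 + m^4 + 2*m^3 - 4*m^2 - m + 5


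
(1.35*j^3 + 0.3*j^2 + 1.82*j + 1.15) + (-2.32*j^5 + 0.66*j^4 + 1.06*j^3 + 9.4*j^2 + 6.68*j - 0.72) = -2.32*j^5 + 0.66*j^4 + 2.41*j^3 + 9.7*j^2 + 8.5*j + 0.43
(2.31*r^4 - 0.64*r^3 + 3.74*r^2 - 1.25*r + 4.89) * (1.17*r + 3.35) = 2.7027*r^5 + 6.9897*r^4 + 2.2318*r^3 + 11.0665*r^2 + 1.5338*r + 16.3815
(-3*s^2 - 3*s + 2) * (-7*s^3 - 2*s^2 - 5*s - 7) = 21*s^5 + 27*s^4 + 7*s^3 + 32*s^2 + 11*s - 14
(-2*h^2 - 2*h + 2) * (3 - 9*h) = 18*h^3 + 12*h^2 - 24*h + 6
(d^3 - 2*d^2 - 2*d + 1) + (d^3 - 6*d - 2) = 2*d^3 - 2*d^2 - 8*d - 1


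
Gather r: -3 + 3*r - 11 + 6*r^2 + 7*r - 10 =6*r^2 + 10*r - 24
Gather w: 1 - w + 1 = 2 - w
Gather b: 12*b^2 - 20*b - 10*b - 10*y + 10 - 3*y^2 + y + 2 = 12*b^2 - 30*b - 3*y^2 - 9*y + 12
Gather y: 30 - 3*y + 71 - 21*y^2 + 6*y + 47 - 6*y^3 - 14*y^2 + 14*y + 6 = -6*y^3 - 35*y^2 + 17*y + 154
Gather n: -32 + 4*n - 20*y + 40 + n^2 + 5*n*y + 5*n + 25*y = n^2 + n*(5*y + 9) + 5*y + 8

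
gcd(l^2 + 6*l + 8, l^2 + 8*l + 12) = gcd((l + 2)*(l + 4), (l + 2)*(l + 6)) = l + 2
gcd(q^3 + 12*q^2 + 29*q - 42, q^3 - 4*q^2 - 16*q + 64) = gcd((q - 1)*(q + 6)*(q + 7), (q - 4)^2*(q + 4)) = 1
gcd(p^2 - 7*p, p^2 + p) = p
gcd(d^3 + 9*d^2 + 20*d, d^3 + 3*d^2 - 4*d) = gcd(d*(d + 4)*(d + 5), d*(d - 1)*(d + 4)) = d^2 + 4*d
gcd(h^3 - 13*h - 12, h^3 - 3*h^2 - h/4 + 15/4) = h + 1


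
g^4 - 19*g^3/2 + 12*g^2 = g^2*(g - 8)*(g - 3/2)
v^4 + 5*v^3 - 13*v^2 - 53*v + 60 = (v - 3)*(v - 1)*(v + 4)*(v + 5)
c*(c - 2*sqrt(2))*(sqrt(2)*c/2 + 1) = sqrt(2)*c^3/2 - c^2 - 2*sqrt(2)*c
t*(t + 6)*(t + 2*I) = t^3 + 6*t^2 + 2*I*t^2 + 12*I*t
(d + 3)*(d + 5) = d^2 + 8*d + 15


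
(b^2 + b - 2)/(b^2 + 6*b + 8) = (b - 1)/(b + 4)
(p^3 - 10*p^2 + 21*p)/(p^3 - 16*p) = (p^2 - 10*p + 21)/(p^2 - 16)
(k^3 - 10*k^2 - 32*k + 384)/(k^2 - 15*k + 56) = (k^2 - 2*k - 48)/(k - 7)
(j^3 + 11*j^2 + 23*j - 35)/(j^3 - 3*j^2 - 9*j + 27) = (j^3 + 11*j^2 + 23*j - 35)/(j^3 - 3*j^2 - 9*j + 27)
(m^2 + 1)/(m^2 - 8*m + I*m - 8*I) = (m - I)/(m - 8)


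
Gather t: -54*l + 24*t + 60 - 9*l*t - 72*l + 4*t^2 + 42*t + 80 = -126*l + 4*t^2 + t*(66 - 9*l) + 140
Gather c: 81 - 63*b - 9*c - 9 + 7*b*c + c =-63*b + c*(7*b - 8) + 72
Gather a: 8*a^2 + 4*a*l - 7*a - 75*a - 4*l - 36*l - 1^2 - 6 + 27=8*a^2 + a*(4*l - 82) - 40*l + 20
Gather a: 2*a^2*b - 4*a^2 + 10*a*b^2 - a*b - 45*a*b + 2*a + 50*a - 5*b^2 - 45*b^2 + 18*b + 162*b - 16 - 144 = a^2*(2*b - 4) + a*(10*b^2 - 46*b + 52) - 50*b^2 + 180*b - 160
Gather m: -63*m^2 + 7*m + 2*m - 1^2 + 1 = -63*m^2 + 9*m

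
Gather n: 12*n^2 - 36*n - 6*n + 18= 12*n^2 - 42*n + 18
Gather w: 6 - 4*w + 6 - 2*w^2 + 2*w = -2*w^2 - 2*w + 12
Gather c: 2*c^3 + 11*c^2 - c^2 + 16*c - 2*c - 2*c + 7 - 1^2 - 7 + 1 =2*c^3 + 10*c^2 + 12*c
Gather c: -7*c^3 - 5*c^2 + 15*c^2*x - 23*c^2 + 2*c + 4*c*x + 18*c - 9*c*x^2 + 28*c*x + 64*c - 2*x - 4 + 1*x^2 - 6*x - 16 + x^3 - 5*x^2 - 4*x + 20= -7*c^3 + c^2*(15*x - 28) + c*(-9*x^2 + 32*x + 84) + x^3 - 4*x^2 - 12*x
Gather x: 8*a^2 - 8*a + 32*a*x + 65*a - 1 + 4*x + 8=8*a^2 + 57*a + x*(32*a + 4) + 7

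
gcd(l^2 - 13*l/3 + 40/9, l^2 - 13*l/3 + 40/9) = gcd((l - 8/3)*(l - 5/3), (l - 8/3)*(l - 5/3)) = l^2 - 13*l/3 + 40/9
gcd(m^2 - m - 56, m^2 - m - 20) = 1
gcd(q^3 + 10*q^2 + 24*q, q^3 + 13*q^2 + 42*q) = q^2 + 6*q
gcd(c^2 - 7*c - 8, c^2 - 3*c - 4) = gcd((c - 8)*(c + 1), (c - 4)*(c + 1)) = c + 1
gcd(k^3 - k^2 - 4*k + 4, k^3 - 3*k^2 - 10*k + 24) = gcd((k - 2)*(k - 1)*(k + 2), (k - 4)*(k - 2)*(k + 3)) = k - 2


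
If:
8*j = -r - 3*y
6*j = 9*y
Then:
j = 3*y/2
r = -15*y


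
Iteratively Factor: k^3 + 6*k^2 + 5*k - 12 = (k - 1)*(k^2 + 7*k + 12) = (k - 1)*(k + 3)*(k + 4)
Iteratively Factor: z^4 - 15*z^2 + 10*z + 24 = (z + 1)*(z^3 - z^2 - 14*z + 24) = (z - 3)*(z + 1)*(z^2 + 2*z - 8) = (z - 3)*(z + 1)*(z + 4)*(z - 2)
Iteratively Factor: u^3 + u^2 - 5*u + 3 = (u - 1)*(u^2 + 2*u - 3) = (u - 1)*(u + 3)*(u - 1)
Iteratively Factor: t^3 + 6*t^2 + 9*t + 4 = (t + 1)*(t^2 + 5*t + 4) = (t + 1)*(t + 4)*(t + 1)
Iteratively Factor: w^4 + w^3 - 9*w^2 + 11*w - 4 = (w - 1)*(w^3 + 2*w^2 - 7*w + 4) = (w - 1)*(w + 4)*(w^2 - 2*w + 1) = (w - 1)^2*(w + 4)*(w - 1)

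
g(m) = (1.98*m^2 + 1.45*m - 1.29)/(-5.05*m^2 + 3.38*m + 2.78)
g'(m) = (3.96*m + 1.45)/(-5.05*m^2 + 3.38*m + 2.78) + (10.1*m - 3.38)*(1.98*m^2 + 1.45*m - 1.29)/(-5.05*m^2 + 3.38*m + 2.78)^2 = (14.0149*m^2 - 2.0202*m + 8.3912)/(25.5025*m^4 - 34.138*m^3 - 16.6536*m^2 + 18.7928*m + 7.7284)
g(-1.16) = 0.04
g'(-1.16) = 0.47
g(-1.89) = -0.14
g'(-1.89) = 0.13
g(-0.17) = -0.72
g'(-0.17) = 2.15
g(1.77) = -1.06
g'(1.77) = 0.98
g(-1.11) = 0.06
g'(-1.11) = 0.54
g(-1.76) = -0.12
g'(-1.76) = 0.16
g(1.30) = -2.90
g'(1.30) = 15.91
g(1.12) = 12.20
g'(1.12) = 444.77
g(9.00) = -0.46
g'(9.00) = 0.01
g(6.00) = -0.50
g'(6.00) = 0.02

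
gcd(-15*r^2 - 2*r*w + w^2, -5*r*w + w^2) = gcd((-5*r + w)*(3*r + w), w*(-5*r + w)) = 5*r - w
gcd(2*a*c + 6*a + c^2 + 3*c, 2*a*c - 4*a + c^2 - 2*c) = 2*a + c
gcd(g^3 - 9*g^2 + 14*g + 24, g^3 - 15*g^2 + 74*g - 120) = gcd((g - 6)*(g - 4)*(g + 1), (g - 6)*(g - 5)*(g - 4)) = g^2 - 10*g + 24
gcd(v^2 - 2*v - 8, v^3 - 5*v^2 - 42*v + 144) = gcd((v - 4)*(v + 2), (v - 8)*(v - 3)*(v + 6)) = 1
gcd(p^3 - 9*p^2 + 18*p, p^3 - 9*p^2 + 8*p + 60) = p - 6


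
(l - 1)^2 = l^2 - 2*l + 1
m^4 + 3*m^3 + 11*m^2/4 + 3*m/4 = m*(m + 1/2)*(m + 1)*(m + 3/2)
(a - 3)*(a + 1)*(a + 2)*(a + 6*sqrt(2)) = a^4 + 6*sqrt(2)*a^3 - 7*a^2 - 42*sqrt(2)*a - 6*a - 36*sqrt(2)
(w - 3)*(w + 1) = w^2 - 2*w - 3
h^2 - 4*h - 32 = (h - 8)*(h + 4)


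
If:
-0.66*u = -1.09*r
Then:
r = 0.605504587155963*u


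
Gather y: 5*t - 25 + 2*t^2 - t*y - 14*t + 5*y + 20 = 2*t^2 - 9*t + y*(5 - t) - 5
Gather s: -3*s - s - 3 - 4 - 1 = -4*s - 8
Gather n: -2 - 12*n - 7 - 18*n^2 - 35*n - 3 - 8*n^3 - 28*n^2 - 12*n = -8*n^3 - 46*n^2 - 59*n - 12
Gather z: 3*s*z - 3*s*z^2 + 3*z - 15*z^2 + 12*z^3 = 12*z^3 + z^2*(-3*s - 15) + z*(3*s + 3)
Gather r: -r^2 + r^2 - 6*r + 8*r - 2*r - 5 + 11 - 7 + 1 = 0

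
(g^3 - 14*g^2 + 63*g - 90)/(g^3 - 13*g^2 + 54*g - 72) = (g - 5)/(g - 4)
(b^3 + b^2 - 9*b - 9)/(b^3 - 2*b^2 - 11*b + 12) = (b^2 - 2*b - 3)/(b^2 - 5*b + 4)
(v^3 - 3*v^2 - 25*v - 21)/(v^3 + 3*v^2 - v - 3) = (v - 7)/(v - 1)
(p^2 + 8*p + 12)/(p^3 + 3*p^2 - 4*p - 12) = (p + 6)/(p^2 + p - 6)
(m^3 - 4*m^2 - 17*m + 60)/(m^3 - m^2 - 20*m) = (m - 3)/m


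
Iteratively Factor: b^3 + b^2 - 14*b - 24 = (b - 4)*(b^2 + 5*b + 6) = (b - 4)*(b + 2)*(b + 3)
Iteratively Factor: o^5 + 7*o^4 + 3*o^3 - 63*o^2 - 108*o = (o - 3)*(o^4 + 10*o^3 + 33*o^2 + 36*o) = o*(o - 3)*(o^3 + 10*o^2 + 33*o + 36) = o*(o - 3)*(o + 3)*(o^2 + 7*o + 12) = o*(o - 3)*(o + 3)^2*(o + 4)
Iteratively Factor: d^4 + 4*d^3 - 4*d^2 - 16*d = (d - 2)*(d^3 + 6*d^2 + 8*d) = d*(d - 2)*(d^2 + 6*d + 8) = d*(d - 2)*(d + 2)*(d + 4)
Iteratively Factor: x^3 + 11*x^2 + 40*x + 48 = (x + 3)*(x^2 + 8*x + 16) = (x + 3)*(x + 4)*(x + 4)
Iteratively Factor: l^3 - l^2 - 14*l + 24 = (l - 3)*(l^2 + 2*l - 8) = (l - 3)*(l - 2)*(l + 4)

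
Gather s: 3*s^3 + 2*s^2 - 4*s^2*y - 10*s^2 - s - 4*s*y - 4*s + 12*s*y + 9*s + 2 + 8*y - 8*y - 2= 3*s^3 + s^2*(-4*y - 8) + s*(8*y + 4)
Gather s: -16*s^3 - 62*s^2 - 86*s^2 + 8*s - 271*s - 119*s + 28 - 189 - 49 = -16*s^3 - 148*s^2 - 382*s - 210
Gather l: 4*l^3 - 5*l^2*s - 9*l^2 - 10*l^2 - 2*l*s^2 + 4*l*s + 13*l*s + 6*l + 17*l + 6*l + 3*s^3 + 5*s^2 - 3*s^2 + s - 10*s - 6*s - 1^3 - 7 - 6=4*l^3 + l^2*(-5*s - 19) + l*(-2*s^2 + 17*s + 29) + 3*s^3 + 2*s^2 - 15*s - 14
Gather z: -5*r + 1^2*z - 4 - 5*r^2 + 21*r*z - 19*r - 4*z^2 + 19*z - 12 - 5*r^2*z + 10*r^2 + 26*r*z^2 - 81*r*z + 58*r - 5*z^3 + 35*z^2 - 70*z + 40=5*r^2 + 34*r - 5*z^3 + z^2*(26*r + 31) + z*(-5*r^2 - 60*r - 50) + 24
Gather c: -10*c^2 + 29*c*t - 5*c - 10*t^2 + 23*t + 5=-10*c^2 + c*(29*t - 5) - 10*t^2 + 23*t + 5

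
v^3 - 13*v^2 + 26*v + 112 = (v - 8)*(v - 7)*(v + 2)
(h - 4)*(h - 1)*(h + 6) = h^3 + h^2 - 26*h + 24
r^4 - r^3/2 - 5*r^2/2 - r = r*(r - 2)*(r + 1/2)*(r + 1)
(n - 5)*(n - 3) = n^2 - 8*n + 15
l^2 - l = l*(l - 1)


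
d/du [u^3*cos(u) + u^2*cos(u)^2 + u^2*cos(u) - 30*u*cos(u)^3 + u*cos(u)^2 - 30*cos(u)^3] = -u^3*sin(u) - u^2*sin(u) - u^2*sin(2*u) + 3*u^2*cos(u) + 90*u*sin(u)*cos(u)^2 - u*sin(2*u) + 2*u*cos(u)^2 + 2*u*cos(u) + 90*sin(u)*cos(u)^2 - 30*cos(u)^3 + cos(u)^2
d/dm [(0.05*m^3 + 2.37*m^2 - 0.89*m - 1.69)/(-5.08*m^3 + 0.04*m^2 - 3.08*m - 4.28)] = (-1.11022302462516e-16*m^5 + 12.0416*m^4 - 9.3504*m^3 - 33.6616*m^2 - 20.152*m - 1.396)/(25.8064*m^6 - 0.4064*m^5 + 31.2944*m^4 + 43.2384*m^3 + 9.144*m^2 + 26.3648*m + 18.3184)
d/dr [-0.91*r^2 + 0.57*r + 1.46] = 0.57 - 1.82*r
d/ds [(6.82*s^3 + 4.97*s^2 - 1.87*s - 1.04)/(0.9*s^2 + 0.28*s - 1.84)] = (6.138*s^4 + 3.8192*s^3 - 34.5718*s^2 - 16.4176*s + 3.732)/(0.81*s^4 + 0.504*s^3 - 3.2336*s^2 - 1.0304*s + 3.3856)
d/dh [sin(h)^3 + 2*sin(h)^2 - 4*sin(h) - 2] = (3*sin(h)^2 + 4*sin(h) - 4)*cos(h)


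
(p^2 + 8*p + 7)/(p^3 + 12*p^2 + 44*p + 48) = (p^2 + 8*p + 7)/(p^3 + 12*p^2 + 44*p + 48)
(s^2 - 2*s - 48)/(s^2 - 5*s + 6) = (s^2 - 2*s - 48)/(s^2 - 5*s + 6)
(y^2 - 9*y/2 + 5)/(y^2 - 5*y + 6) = (y - 5/2)/(y - 3)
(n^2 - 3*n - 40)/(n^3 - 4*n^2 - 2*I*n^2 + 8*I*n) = (n^2 - 3*n - 40)/(n*(n^2 - 4*n - 2*I*n + 8*I))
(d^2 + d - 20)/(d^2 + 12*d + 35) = (d - 4)/(d + 7)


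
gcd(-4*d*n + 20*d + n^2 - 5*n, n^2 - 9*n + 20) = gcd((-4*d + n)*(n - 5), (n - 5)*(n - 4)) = n - 5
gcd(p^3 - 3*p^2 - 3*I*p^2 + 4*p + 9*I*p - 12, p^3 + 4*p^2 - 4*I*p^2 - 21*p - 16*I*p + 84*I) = p^2 + p*(-3 - 4*I) + 12*I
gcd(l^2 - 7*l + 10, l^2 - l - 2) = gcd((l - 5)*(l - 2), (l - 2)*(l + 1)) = l - 2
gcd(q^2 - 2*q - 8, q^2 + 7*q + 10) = q + 2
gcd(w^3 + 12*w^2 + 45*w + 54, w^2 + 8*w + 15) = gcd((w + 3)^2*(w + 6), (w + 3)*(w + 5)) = w + 3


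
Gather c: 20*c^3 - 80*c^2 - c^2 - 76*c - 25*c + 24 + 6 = 20*c^3 - 81*c^2 - 101*c + 30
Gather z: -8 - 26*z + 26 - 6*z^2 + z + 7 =-6*z^2 - 25*z + 25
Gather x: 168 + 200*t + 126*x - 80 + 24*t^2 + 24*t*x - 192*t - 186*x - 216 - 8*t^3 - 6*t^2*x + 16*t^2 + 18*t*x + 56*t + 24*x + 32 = -8*t^3 + 40*t^2 + 64*t + x*(-6*t^2 + 42*t - 36) - 96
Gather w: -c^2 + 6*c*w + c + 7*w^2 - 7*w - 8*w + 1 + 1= -c^2 + c + 7*w^2 + w*(6*c - 15) + 2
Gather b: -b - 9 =-b - 9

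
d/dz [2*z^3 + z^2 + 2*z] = 6*z^2 + 2*z + 2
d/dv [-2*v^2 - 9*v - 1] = -4*v - 9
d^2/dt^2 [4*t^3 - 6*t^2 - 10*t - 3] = 24*t - 12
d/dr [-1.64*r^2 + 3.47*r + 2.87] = 3.47 - 3.28*r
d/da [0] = 0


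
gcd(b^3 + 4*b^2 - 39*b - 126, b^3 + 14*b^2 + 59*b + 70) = b + 7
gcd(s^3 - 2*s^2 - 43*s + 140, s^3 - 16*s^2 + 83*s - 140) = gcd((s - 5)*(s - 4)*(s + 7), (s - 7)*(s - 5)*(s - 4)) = s^2 - 9*s + 20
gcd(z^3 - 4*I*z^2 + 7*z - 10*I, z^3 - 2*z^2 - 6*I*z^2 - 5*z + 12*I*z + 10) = z^2 - 6*I*z - 5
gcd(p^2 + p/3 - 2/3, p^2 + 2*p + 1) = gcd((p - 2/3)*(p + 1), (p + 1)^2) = p + 1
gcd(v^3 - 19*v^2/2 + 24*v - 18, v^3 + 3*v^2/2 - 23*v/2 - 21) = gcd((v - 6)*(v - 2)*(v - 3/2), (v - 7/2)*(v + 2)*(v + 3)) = 1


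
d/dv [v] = 1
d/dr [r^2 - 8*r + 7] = 2*r - 8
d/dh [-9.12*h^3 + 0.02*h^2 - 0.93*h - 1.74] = -27.36*h^2 + 0.04*h - 0.93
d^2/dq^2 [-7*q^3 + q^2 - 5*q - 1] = 2 - 42*q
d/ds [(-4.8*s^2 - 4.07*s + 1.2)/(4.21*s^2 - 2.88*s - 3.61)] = (30.9587*s^2 + 24.552*s + 18.1487)/(17.7241*s^4 - 24.2496*s^3 - 22.1018*s^2 + 20.7936*s + 13.0321)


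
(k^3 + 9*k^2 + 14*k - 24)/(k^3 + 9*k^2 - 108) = (k^2 + 3*k - 4)/(k^2 + 3*k - 18)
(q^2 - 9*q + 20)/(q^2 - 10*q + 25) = (q - 4)/(q - 5)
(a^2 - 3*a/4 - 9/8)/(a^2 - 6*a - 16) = (-8*a^2 + 6*a + 9)/(8*(-a^2 + 6*a + 16))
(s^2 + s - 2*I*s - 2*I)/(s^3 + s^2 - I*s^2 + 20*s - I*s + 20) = (s - 2*I)/(s^2 - I*s + 20)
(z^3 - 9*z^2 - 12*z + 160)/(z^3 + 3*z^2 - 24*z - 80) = (z - 8)/(z + 4)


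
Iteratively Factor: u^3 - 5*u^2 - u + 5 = (u - 1)*(u^2 - 4*u - 5) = (u - 5)*(u - 1)*(u + 1)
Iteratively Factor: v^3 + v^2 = (v)*(v^2 + v) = v*(v + 1)*(v)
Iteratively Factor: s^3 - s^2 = (s)*(s^2 - s) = s^2*(s - 1)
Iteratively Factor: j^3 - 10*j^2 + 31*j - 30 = (j - 5)*(j^2 - 5*j + 6) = (j - 5)*(j - 2)*(j - 3)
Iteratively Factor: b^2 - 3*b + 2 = (b - 1)*(b - 2)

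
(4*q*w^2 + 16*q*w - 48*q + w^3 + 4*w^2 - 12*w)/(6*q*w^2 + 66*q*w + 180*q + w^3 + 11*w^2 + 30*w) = (4*q*w - 8*q + w^2 - 2*w)/(6*q*w + 30*q + w^2 + 5*w)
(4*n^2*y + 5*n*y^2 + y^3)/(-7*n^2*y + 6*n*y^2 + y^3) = (4*n^2 + 5*n*y + y^2)/(-7*n^2 + 6*n*y + y^2)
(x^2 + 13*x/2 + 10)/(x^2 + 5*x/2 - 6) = (2*x + 5)/(2*x - 3)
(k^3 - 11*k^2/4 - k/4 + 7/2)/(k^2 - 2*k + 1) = (4*k^3 - 11*k^2 - k + 14)/(4*(k^2 - 2*k + 1))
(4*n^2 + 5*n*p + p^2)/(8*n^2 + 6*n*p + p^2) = (n + p)/(2*n + p)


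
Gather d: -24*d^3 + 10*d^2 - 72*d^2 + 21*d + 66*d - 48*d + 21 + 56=-24*d^3 - 62*d^2 + 39*d + 77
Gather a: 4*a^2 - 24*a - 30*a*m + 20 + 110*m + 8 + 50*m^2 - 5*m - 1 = 4*a^2 + a*(-30*m - 24) + 50*m^2 + 105*m + 27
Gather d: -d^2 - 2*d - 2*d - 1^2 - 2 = -d^2 - 4*d - 3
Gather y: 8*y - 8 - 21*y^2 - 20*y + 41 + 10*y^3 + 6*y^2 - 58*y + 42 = 10*y^3 - 15*y^2 - 70*y + 75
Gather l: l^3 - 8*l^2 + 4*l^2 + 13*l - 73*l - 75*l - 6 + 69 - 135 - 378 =l^3 - 4*l^2 - 135*l - 450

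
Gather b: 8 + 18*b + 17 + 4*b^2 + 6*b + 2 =4*b^2 + 24*b + 27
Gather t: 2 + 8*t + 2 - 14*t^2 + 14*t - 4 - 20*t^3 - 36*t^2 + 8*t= -20*t^3 - 50*t^2 + 30*t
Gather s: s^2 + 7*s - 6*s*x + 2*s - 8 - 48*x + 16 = s^2 + s*(9 - 6*x) - 48*x + 8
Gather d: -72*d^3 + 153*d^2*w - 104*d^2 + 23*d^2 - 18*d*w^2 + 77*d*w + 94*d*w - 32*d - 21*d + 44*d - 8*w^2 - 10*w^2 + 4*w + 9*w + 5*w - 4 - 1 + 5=-72*d^3 + d^2*(153*w - 81) + d*(-18*w^2 + 171*w - 9) - 18*w^2 + 18*w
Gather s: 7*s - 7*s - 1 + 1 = 0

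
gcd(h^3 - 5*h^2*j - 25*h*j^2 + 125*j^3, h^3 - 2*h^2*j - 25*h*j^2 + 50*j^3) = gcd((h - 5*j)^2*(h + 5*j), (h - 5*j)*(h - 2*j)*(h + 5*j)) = h^2 - 25*j^2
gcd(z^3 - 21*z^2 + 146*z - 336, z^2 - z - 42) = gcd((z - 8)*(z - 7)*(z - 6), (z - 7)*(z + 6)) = z - 7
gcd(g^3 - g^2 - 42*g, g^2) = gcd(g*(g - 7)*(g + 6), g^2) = g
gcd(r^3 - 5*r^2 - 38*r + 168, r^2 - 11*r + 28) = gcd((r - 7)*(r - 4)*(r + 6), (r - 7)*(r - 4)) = r^2 - 11*r + 28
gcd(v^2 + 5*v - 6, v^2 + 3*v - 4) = v - 1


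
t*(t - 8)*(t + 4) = t^3 - 4*t^2 - 32*t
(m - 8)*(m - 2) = m^2 - 10*m + 16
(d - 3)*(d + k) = d^2 + d*k - 3*d - 3*k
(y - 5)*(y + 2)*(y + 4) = y^3 + y^2 - 22*y - 40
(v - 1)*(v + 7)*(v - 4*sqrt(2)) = v^3 - 4*sqrt(2)*v^2 + 6*v^2 - 24*sqrt(2)*v - 7*v + 28*sqrt(2)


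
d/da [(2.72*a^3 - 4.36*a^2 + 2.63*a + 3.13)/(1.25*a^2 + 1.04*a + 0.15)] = (3.4*a^4 + 5.6576*a^3 - 6.5979*a^2 - 9.133*a - 2.8607)/(1.5625*a^4 + 2.6*a^3 + 1.4566*a^2 + 0.312*a + 0.0225)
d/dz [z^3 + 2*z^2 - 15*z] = 3*z^2 + 4*z - 15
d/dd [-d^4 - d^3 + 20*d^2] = d*(-4*d^2 - 3*d + 40)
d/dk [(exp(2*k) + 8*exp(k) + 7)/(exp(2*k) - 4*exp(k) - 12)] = (-12*exp(2*k) - 38*exp(k) - 68)*exp(k)/(exp(4*k) - 8*exp(3*k) - 8*exp(2*k) + 96*exp(k) + 144)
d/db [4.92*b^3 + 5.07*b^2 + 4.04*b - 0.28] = 14.76*b^2 + 10.14*b + 4.04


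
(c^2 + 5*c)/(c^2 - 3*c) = (c + 5)/(c - 3)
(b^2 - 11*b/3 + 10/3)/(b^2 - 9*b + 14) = (b - 5/3)/(b - 7)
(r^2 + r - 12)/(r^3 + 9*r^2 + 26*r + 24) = (r - 3)/(r^2 + 5*r + 6)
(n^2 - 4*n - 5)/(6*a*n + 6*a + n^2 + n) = (n - 5)/(6*a + n)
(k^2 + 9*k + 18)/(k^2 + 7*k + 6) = (k + 3)/(k + 1)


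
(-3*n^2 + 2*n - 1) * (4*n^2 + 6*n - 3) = -12*n^4 - 10*n^3 + 17*n^2 - 12*n + 3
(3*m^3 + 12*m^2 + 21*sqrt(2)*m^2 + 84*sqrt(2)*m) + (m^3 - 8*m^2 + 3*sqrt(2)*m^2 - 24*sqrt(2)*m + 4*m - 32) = 4*m^3 + 4*m^2 + 24*sqrt(2)*m^2 + 4*m + 60*sqrt(2)*m - 32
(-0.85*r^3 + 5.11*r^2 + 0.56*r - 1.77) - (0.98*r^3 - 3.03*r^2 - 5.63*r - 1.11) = -1.83*r^3 + 8.14*r^2 + 6.19*r - 0.66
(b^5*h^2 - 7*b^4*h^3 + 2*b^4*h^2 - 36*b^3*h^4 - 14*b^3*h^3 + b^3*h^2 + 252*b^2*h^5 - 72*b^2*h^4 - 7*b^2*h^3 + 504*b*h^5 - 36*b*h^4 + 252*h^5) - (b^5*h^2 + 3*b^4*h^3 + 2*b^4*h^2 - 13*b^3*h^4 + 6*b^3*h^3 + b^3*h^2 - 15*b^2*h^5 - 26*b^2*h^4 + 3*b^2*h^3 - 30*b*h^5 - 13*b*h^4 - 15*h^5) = -10*b^4*h^3 - 23*b^3*h^4 - 20*b^3*h^3 + 267*b^2*h^5 - 46*b^2*h^4 - 10*b^2*h^3 + 534*b*h^5 - 23*b*h^4 + 267*h^5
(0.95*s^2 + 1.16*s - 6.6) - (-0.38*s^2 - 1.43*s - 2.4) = 1.33*s^2 + 2.59*s - 4.2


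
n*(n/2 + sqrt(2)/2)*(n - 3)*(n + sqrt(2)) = n^4/2 - 3*n^3/2 + sqrt(2)*n^3 - 3*sqrt(2)*n^2 + n^2 - 3*n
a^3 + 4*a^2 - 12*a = a*(a - 2)*(a + 6)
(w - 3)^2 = w^2 - 6*w + 9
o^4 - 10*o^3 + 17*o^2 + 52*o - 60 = (o - 6)*(o - 5)*(o - 1)*(o + 2)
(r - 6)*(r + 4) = r^2 - 2*r - 24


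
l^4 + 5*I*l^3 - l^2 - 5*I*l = l*(l + 5*I)*(-I*l - I)*(I*l - I)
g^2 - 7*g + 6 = (g - 6)*(g - 1)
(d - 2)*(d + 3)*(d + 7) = d^3 + 8*d^2 + d - 42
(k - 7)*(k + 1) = k^2 - 6*k - 7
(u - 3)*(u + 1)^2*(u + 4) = u^4 + 3*u^3 - 9*u^2 - 23*u - 12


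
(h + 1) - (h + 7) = -6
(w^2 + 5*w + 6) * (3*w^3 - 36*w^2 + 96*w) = 3*w^5 - 21*w^4 - 66*w^3 + 264*w^2 + 576*w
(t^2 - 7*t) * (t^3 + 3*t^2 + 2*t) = t^5 - 4*t^4 - 19*t^3 - 14*t^2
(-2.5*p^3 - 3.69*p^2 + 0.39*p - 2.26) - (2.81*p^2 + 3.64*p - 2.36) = -2.5*p^3 - 6.5*p^2 - 3.25*p + 0.1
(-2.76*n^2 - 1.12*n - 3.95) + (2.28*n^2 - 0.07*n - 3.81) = -0.48*n^2 - 1.19*n - 7.76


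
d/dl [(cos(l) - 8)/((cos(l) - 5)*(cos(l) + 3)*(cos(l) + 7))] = (-157*cos(l) - 19*cos(2*l) + cos(3*l) + 655)*sin(l)/(2*(cos(l) - 5)^2*(cos(l) + 3)^2*(cos(l) + 7)^2)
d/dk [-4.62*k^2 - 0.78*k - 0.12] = -9.24*k - 0.78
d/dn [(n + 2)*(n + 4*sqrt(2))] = 2*n + 2 + 4*sqrt(2)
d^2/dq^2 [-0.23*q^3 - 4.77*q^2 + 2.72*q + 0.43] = -1.38*q - 9.54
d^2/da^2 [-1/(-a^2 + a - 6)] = 2*(-a^2 + a + (2*a - 1)^2 - 6)/(a^2 - a + 6)^3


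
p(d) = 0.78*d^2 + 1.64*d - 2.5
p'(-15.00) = -21.76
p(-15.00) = 148.40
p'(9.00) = 15.68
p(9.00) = 75.44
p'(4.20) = 8.19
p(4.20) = 18.15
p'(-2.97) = -2.99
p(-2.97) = -0.49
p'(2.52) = 5.57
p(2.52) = 6.59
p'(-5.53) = -6.99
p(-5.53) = 12.28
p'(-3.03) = -3.09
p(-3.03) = -0.31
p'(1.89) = 4.59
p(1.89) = 3.39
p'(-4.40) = -5.22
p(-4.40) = 5.38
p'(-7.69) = -10.36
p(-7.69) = 31.01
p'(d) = 1.56*d + 1.64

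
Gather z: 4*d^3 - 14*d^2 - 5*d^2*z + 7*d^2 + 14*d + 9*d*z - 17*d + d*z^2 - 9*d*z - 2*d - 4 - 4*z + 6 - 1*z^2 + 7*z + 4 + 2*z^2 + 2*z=4*d^3 - 7*d^2 - 5*d + z^2*(d + 1) + z*(5 - 5*d^2) + 6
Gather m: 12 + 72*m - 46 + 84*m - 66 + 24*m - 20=180*m - 120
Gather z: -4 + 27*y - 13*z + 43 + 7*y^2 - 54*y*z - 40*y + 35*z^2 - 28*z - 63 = 7*y^2 - 13*y + 35*z^2 + z*(-54*y - 41) - 24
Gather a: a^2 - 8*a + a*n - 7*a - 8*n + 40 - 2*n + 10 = a^2 + a*(n - 15) - 10*n + 50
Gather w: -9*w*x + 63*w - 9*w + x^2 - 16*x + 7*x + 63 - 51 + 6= w*(54 - 9*x) + x^2 - 9*x + 18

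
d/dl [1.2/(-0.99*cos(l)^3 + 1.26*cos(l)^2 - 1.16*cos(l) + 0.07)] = (-3.564*cos(l)^2 + 3.024*cos(l) - 1.392)*sin(l)/(0.99*cos(l)^3 - 1.26*cos(l)^2 + 1.16*cos(l) - 0.07)^2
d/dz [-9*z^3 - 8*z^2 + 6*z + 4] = -27*z^2 - 16*z + 6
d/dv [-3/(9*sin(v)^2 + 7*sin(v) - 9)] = 3*(18*sin(v) + 7)*cos(v)/(7*sin(v) - 9*cos(v)^2)^2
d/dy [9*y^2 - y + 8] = 18*y - 1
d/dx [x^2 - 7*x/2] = 2*x - 7/2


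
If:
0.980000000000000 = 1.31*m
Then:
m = 0.75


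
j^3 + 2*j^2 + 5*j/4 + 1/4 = (j + 1/2)^2*(j + 1)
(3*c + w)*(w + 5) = 3*c*w + 15*c + w^2 + 5*w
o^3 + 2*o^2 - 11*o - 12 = (o - 3)*(o + 1)*(o + 4)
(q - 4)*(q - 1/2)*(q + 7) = q^3 + 5*q^2/2 - 59*q/2 + 14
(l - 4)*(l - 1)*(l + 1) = l^3 - 4*l^2 - l + 4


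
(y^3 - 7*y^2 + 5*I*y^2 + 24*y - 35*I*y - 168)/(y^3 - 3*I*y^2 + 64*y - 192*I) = (y - 7)/(y - 8*I)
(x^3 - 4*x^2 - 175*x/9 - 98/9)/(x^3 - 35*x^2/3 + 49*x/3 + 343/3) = (x + 2/3)/(x - 7)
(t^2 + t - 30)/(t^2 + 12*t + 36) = (t - 5)/(t + 6)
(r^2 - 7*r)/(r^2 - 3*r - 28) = r/(r + 4)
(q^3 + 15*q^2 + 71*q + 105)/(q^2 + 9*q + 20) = (q^2 + 10*q + 21)/(q + 4)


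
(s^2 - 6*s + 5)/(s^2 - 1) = (s - 5)/(s + 1)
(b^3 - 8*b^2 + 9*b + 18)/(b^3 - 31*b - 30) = (b - 3)/(b + 5)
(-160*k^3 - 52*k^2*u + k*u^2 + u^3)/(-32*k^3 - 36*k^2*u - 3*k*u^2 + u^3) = (5*k + u)/(k + u)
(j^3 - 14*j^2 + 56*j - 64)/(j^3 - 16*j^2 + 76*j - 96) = (j - 4)/(j - 6)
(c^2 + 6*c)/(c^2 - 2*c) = (c + 6)/(c - 2)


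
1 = 1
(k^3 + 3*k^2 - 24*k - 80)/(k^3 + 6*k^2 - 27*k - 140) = (k + 4)/(k + 7)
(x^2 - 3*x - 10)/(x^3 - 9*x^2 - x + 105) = (x + 2)/(x^2 - 4*x - 21)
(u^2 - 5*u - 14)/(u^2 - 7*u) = (u + 2)/u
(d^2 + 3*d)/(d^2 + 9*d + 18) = d/(d + 6)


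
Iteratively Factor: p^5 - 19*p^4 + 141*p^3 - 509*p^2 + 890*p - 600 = (p - 2)*(p^4 - 17*p^3 + 107*p^2 - 295*p + 300) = (p - 3)*(p - 2)*(p^3 - 14*p^2 + 65*p - 100) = (p - 4)*(p - 3)*(p - 2)*(p^2 - 10*p + 25) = (p - 5)*(p - 4)*(p - 3)*(p - 2)*(p - 5)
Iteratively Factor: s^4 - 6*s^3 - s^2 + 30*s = (s + 2)*(s^3 - 8*s^2 + 15*s) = s*(s + 2)*(s^2 - 8*s + 15) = s*(s - 5)*(s + 2)*(s - 3)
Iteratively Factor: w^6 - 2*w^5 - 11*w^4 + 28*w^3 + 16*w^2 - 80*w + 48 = (w + 2)*(w^5 - 4*w^4 - 3*w^3 + 34*w^2 - 52*w + 24) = (w - 1)*(w + 2)*(w^4 - 3*w^3 - 6*w^2 + 28*w - 24) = (w - 2)*(w - 1)*(w + 2)*(w^3 - w^2 - 8*w + 12) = (w - 2)*(w - 1)*(w + 2)*(w + 3)*(w^2 - 4*w + 4) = (w - 2)^2*(w - 1)*(w + 2)*(w + 3)*(w - 2)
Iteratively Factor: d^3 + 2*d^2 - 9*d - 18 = (d + 2)*(d^2 - 9) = (d + 2)*(d + 3)*(d - 3)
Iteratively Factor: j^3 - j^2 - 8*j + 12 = (j - 2)*(j^2 + j - 6) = (j - 2)^2*(j + 3)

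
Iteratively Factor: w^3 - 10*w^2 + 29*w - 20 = (w - 1)*(w^2 - 9*w + 20) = (w - 4)*(w - 1)*(w - 5)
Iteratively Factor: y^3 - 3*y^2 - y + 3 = (y - 3)*(y^2 - 1) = (y - 3)*(y - 1)*(y + 1)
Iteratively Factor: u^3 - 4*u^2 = (u - 4)*(u^2) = u*(u - 4)*(u)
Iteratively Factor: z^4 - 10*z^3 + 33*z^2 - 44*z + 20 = (z - 5)*(z^3 - 5*z^2 + 8*z - 4) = (z - 5)*(z - 2)*(z^2 - 3*z + 2) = (z - 5)*(z - 2)^2*(z - 1)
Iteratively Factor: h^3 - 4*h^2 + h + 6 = (h + 1)*(h^2 - 5*h + 6) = (h - 3)*(h + 1)*(h - 2)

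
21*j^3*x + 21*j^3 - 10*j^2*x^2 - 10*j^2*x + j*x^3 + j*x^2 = (-7*j + x)*(-3*j + x)*(j*x + j)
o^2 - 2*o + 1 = (o - 1)^2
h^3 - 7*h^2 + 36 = (h - 6)*(h - 3)*(h + 2)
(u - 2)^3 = u^3 - 6*u^2 + 12*u - 8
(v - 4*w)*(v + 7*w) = v^2 + 3*v*w - 28*w^2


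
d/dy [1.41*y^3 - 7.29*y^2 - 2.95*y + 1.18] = 4.23*y^2 - 14.58*y - 2.95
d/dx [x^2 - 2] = 2*x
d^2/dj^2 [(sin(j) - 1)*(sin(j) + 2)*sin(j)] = -9*sin(j)^3 - 4*sin(j)^2 + 8*sin(j) + 2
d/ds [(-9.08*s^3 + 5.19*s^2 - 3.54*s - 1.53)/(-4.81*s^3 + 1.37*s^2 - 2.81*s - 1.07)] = (12.5243*s^4 + 16.9748*s^3 - 2.6652*s^2 - 6.9144*s - 0.5115)/(23.1361*s^6 - 13.1794*s^5 + 28.9091*s^4 + 2.594*s^3 + 4.9643*s^2 + 6.0134*s + 1.1449)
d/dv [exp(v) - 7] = exp(v)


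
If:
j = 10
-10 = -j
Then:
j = 10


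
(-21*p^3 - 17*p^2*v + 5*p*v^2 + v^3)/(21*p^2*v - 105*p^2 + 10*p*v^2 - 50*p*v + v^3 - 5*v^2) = (-3*p^2 - 2*p*v + v^2)/(3*p*v - 15*p + v^2 - 5*v)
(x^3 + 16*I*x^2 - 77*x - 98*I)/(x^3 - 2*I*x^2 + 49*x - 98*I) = (x^2 + 9*I*x - 14)/(x^2 - 9*I*x - 14)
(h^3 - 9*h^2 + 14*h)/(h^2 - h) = (h^2 - 9*h + 14)/(h - 1)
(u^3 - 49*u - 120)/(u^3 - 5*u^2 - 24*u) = (u + 5)/u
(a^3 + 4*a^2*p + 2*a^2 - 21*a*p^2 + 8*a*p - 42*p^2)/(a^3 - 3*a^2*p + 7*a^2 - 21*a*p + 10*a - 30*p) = (a + 7*p)/(a + 5)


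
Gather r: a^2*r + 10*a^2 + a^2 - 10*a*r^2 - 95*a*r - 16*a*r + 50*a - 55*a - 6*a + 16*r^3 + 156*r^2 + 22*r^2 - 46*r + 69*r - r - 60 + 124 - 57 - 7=11*a^2 - 11*a + 16*r^3 + r^2*(178 - 10*a) + r*(a^2 - 111*a + 22)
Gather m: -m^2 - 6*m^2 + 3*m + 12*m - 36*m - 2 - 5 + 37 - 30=-7*m^2 - 21*m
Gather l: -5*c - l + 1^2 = -5*c - l + 1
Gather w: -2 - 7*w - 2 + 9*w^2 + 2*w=9*w^2 - 5*w - 4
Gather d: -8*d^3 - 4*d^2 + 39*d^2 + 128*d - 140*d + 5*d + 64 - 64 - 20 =-8*d^3 + 35*d^2 - 7*d - 20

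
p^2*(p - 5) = p^3 - 5*p^2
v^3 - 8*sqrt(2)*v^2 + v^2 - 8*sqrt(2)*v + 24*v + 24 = (v + 1)*(v - 6*sqrt(2))*(v - 2*sqrt(2))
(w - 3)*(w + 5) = w^2 + 2*w - 15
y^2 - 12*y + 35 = (y - 7)*(y - 5)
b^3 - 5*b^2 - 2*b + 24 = (b - 4)*(b - 3)*(b + 2)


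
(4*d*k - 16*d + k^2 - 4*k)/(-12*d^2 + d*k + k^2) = (4 - k)/(3*d - k)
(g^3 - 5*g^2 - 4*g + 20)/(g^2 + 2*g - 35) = (g^2 - 4)/(g + 7)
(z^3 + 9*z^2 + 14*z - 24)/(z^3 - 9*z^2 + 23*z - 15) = (z^2 + 10*z + 24)/(z^2 - 8*z + 15)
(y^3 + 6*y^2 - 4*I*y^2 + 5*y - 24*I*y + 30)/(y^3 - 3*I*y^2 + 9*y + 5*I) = (y + 6)/(y + I)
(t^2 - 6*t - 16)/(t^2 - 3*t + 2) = (t^2 - 6*t - 16)/(t^2 - 3*t + 2)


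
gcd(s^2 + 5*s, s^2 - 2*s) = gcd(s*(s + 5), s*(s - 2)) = s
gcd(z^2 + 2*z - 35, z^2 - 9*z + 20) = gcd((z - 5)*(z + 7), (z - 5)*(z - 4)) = z - 5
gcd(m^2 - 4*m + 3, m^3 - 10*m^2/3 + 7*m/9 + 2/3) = m - 3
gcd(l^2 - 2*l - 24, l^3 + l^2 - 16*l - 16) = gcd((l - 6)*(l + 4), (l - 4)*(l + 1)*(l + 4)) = l + 4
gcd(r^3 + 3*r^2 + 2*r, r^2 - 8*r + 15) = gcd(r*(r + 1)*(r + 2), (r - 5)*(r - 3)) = 1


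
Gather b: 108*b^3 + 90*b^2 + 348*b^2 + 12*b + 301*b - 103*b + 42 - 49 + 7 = 108*b^3 + 438*b^2 + 210*b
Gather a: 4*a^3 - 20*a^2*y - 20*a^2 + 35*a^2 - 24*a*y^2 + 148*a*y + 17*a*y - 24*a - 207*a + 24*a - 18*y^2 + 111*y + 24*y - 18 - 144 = 4*a^3 + a^2*(15 - 20*y) + a*(-24*y^2 + 165*y - 207) - 18*y^2 + 135*y - 162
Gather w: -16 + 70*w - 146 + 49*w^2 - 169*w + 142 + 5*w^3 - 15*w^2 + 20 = 5*w^3 + 34*w^2 - 99*w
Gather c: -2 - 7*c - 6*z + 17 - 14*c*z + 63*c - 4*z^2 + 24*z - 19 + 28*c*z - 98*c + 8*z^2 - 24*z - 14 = c*(14*z - 42) + 4*z^2 - 6*z - 18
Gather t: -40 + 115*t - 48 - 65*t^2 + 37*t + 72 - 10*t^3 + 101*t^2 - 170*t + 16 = -10*t^3 + 36*t^2 - 18*t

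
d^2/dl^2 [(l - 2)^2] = 2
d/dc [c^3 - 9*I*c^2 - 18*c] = 3*c^2 - 18*I*c - 18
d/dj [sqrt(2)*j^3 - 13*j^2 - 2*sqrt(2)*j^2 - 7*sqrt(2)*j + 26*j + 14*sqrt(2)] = 3*sqrt(2)*j^2 - 26*j - 4*sqrt(2)*j - 7*sqrt(2) + 26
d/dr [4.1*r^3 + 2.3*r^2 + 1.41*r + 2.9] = 12.3*r^2 + 4.6*r + 1.41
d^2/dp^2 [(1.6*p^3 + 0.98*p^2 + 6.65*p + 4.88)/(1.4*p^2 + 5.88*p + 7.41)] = (-7.105427357601e-15*p^5 + 87.37456*p^3 + 414.66936*p^2 + 354.22812*p - 235.67586)/(2.744*p^6 + 34.5744*p^5 + 188.78328*p^4 + 569.292192*p^3 + 999.202932*p^2 + 968.578884*p + 406.869021)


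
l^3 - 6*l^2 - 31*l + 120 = (l - 8)*(l - 3)*(l + 5)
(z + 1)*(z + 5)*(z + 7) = z^3 + 13*z^2 + 47*z + 35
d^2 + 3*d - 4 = (d - 1)*(d + 4)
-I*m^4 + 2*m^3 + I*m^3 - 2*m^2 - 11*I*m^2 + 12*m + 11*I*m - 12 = (m - 3*I)*(m + I)*(m + 4*I)*(-I*m + I)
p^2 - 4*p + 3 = (p - 3)*(p - 1)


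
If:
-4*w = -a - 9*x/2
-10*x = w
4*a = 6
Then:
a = 3/2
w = 30/89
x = -3/89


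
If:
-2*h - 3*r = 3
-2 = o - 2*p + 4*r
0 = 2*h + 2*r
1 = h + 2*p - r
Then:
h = 3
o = 5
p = -5/2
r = -3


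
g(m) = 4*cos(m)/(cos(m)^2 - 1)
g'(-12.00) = 44.33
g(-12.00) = -11.72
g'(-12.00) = 44.33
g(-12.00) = -11.72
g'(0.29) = 328.16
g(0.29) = -46.88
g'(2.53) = 35.30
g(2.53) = 9.93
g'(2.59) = 47.96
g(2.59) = 12.41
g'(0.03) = 296296.31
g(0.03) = -4443.78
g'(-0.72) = -21.84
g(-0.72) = -6.92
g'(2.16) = 9.11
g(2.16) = 3.22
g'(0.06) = 37037.07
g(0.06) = -1110.44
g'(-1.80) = -4.55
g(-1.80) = 0.96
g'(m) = -4*sin(m)/(cos(m)^2 - 1) + 8*sin(m)*cos(m)^2/(cos(m)^2 - 1)^2 = 4*(cos(m)^2 + 1)/sin(m)^3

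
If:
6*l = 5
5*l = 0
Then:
No Solution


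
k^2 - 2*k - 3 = (k - 3)*(k + 1)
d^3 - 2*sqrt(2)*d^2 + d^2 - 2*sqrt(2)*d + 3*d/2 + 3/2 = (d + 1)*(d - 3*sqrt(2)/2)*(d - sqrt(2)/2)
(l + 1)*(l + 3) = l^2 + 4*l + 3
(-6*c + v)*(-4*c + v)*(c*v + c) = 24*c^3*v + 24*c^3 - 10*c^2*v^2 - 10*c^2*v + c*v^3 + c*v^2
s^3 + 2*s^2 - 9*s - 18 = (s - 3)*(s + 2)*(s + 3)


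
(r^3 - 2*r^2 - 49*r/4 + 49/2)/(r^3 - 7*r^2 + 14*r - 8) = (r^2 - 49/4)/(r^2 - 5*r + 4)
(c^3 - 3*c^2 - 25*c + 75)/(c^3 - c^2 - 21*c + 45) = (c - 5)/(c - 3)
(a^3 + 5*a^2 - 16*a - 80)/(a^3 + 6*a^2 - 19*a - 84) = (a^2 + 9*a + 20)/(a^2 + 10*a + 21)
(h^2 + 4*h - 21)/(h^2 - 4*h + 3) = (h + 7)/(h - 1)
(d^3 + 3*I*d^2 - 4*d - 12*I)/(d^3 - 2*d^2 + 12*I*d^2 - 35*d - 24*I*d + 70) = (d^2 + d*(2 + 3*I) + 6*I)/(d^2 + 12*I*d - 35)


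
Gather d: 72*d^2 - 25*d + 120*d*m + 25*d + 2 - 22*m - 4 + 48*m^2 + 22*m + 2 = 72*d^2 + 120*d*m + 48*m^2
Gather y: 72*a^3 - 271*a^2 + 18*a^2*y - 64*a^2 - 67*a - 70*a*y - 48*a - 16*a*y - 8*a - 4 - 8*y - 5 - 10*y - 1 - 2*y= 72*a^3 - 335*a^2 - 123*a + y*(18*a^2 - 86*a - 20) - 10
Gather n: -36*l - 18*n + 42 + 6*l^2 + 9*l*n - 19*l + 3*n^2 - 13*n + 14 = 6*l^2 - 55*l + 3*n^2 + n*(9*l - 31) + 56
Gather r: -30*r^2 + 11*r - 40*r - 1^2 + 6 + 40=-30*r^2 - 29*r + 45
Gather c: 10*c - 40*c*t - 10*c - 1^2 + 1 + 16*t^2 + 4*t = -40*c*t + 16*t^2 + 4*t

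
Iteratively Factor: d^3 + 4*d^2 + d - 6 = (d + 3)*(d^2 + d - 2) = (d + 2)*(d + 3)*(d - 1)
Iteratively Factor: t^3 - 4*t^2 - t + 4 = (t - 1)*(t^2 - 3*t - 4) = (t - 4)*(t - 1)*(t + 1)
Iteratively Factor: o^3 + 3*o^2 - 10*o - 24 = (o + 4)*(o^2 - o - 6) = (o - 3)*(o + 4)*(o + 2)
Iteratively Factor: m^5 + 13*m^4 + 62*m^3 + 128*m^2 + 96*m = (m)*(m^4 + 13*m^3 + 62*m^2 + 128*m + 96) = m*(m + 4)*(m^3 + 9*m^2 + 26*m + 24) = m*(m + 2)*(m + 4)*(m^2 + 7*m + 12) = m*(m + 2)*(m + 4)^2*(m + 3)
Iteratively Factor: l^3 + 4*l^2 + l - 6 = (l + 2)*(l^2 + 2*l - 3) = (l + 2)*(l + 3)*(l - 1)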